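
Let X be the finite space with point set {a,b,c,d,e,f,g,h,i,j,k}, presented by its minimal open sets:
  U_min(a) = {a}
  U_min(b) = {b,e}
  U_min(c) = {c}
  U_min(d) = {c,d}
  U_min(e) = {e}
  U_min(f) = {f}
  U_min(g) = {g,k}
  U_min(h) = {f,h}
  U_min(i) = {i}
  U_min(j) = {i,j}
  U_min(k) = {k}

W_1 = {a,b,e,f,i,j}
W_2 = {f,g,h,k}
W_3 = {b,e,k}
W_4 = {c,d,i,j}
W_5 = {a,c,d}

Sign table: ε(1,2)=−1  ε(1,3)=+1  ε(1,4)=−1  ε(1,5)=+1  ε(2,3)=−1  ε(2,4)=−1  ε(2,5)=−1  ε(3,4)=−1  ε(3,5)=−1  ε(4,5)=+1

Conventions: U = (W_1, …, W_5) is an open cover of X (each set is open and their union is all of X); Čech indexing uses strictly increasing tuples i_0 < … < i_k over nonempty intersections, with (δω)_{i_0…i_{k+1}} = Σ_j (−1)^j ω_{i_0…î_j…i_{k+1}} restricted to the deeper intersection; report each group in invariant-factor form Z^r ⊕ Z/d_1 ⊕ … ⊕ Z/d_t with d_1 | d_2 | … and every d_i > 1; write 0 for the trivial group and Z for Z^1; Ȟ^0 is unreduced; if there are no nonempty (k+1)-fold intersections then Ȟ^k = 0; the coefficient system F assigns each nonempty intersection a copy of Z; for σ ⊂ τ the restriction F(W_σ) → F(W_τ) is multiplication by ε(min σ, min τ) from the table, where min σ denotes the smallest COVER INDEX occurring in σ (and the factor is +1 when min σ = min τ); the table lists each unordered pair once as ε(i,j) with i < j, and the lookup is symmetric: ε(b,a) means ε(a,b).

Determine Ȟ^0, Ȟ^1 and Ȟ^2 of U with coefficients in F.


nonempty overlaps:
  W12={f} W13={b,e} W14={i,j} W15={a} W23={k} W45={c,d}
C dims 5,6; δ0: rk 5, SNF 1^4·2
degree 0: 5−5−0 = 0 → Ȟ^0 ≅ 0
degree 1: 6−0−5 = 1 plus torsion [2] → Ȟ^1 ≅ Z ⊕ Z/2
degree 2: 0−0−0 = 0 → Ȟ^2 ≅ 0

Ȟ^0(U;F) ≅ 0; Ȟ^1(U;F) ≅ Z ⊕ Z/2; Ȟ^2(U;F) ≅ 0


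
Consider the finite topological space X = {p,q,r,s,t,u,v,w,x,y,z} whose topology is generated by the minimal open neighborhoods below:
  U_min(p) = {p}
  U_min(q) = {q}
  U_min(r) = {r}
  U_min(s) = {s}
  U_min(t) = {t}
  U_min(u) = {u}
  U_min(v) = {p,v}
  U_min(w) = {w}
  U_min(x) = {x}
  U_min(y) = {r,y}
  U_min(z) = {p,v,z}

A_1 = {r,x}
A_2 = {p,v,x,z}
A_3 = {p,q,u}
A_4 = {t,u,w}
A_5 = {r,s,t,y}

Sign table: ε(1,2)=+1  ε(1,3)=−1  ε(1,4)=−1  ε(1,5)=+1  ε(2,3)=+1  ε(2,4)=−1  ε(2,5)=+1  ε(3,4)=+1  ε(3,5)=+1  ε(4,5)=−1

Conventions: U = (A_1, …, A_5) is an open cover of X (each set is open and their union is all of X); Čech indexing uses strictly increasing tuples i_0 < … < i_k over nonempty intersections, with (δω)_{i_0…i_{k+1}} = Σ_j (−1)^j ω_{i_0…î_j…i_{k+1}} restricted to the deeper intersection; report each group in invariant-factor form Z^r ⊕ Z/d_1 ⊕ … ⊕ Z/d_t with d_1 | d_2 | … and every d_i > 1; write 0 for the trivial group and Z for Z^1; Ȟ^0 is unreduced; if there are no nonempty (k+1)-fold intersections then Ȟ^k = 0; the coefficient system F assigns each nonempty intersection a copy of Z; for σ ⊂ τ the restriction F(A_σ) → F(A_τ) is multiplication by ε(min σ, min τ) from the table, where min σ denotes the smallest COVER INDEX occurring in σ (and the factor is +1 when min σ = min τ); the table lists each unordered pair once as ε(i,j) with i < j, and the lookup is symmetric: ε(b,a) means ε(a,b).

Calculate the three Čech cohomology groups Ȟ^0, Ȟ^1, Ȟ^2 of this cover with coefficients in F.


nonempty overlaps:
  A12={x} A15={r} A23={p} A34={u} A45={t}
C dims 5,5; δ0: rk 5, SNF 1^4·2
degree 0: 5−5−0 = 0 → Ȟ^0 ≅ 0
degree 1: 5−0−5 = 0 plus torsion [2] → Ȟ^1 ≅ Z/2
degree 2: 0−0−0 = 0 → Ȟ^2 ≅ 0

Ȟ^0 = 0; Ȟ^1 = Z/2; Ȟ^2 = 0


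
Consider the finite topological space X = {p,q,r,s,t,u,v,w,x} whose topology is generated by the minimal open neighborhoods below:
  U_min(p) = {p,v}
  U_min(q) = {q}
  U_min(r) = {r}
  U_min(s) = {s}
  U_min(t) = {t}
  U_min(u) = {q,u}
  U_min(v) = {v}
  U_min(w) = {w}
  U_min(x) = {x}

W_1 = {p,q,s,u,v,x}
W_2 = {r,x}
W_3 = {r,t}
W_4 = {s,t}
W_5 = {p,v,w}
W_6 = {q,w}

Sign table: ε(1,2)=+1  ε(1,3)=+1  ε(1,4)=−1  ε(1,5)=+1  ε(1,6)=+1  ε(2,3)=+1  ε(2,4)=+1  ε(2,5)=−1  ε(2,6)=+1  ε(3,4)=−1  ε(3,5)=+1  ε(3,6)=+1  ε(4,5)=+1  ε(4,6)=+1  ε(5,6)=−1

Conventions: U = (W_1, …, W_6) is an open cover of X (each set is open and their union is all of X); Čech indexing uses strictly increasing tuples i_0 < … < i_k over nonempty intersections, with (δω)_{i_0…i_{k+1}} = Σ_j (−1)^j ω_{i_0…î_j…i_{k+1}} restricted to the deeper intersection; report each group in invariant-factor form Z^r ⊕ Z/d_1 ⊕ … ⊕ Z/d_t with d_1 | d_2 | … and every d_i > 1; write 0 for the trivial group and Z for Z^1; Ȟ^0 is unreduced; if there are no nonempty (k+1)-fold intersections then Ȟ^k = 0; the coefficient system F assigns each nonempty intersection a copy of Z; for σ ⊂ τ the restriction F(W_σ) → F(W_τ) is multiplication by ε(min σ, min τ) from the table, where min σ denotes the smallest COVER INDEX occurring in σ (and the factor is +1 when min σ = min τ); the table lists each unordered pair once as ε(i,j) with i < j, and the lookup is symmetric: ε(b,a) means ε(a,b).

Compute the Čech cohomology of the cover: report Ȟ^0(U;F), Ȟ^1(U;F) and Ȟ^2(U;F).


Ȟ^0(U;F) ≅ 0; Ȟ^1(U;F) ≅ Z ⊕ Z/2; Ȟ^2(U;F) ≅ 0

nonempty intersections:
  W12={x} W14={s} W15={p,v} W16={q} W23={r} W34={t} W56={w}
C dims 6,7; δ0: rk 6, SNF 1^5·2
Ȟ^0: (6−6)−0=0 ⇒ 0
Ȟ^1: (7−0)−6=1 plus torsion [2] ⇒ Z ⊕ Z/2
Ȟ^2: (0−0)−0=0 ⇒ 0


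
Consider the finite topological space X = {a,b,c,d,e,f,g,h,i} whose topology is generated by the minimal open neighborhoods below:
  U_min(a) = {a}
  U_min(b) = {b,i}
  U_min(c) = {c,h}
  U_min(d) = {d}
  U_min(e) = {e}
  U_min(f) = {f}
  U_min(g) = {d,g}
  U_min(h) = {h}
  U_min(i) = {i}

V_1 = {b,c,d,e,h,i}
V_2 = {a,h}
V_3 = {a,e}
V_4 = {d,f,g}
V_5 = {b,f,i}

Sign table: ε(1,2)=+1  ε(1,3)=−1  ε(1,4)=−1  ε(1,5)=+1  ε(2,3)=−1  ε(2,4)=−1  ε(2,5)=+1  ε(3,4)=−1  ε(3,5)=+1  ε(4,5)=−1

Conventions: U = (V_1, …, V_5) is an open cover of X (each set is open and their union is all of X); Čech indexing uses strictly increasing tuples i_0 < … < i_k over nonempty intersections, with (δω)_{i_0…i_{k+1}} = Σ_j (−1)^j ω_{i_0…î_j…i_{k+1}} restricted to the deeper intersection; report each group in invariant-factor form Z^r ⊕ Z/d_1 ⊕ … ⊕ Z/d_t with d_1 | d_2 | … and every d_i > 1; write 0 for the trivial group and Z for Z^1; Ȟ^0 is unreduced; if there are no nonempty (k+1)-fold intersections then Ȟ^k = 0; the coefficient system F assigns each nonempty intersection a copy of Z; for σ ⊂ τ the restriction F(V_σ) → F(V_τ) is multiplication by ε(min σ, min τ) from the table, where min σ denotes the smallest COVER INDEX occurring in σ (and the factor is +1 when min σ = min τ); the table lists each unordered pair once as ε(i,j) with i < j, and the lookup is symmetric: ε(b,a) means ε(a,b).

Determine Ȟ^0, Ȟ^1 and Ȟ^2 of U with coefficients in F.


nerve simplices:
  V12={h} V13={e} V14={d} V15={b,i} V23={a} V45={f}
C dims 5,6; δ0: rk 4, SNF 1^4
degree 0: 5−4−0 = 1 → Ȟ^0 ≅ Z
degree 1: 6−0−4 = 2 → Ȟ^1 ≅ Z^2
degree 2: 0−0−0 = 0 → Ȟ^2 ≅ 0

Ȟ^0 ≅ Z,  Ȟ^1 ≅ Z^2,  Ȟ^2 ≅ 0


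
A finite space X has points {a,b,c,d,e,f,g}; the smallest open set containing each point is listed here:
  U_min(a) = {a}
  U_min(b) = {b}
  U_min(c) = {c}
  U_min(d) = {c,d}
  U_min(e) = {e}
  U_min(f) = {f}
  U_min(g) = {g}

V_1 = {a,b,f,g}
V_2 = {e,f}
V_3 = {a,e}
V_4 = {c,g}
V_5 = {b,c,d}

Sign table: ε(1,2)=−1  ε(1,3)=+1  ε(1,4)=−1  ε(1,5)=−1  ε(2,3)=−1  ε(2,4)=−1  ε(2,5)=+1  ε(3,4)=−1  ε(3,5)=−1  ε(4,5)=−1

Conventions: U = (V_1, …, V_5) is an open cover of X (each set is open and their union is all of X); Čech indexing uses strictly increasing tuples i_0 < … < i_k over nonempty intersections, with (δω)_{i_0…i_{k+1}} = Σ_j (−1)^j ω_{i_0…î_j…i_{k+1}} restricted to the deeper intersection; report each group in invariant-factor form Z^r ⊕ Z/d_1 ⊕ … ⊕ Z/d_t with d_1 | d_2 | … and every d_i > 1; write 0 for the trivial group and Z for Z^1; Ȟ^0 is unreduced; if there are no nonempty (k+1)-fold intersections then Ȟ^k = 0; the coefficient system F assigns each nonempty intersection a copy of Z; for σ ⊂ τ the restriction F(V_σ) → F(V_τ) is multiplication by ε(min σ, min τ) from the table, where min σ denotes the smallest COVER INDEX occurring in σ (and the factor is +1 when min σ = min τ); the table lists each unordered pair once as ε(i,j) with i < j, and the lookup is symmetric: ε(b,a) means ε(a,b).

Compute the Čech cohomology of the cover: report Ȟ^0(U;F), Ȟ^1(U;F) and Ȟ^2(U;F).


cover nerve:
  V12={f} V13={a} V14={g} V15={b} V23={e} V45={c}
C dims 5,6; δ0: rk 5, SNF 1^4·2
Ȟ^0: (5−5)−0=0 ⇒ 0
Ȟ^1: (6−0)−5=1 plus torsion [2] ⇒ Z ⊕ Z/2
Ȟ^2: (0−0)−0=0 ⇒ 0

Ȟ^0 ≅ 0; Ȟ^1 ≅ Z ⊕ Z/2; Ȟ^2 ≅ 0


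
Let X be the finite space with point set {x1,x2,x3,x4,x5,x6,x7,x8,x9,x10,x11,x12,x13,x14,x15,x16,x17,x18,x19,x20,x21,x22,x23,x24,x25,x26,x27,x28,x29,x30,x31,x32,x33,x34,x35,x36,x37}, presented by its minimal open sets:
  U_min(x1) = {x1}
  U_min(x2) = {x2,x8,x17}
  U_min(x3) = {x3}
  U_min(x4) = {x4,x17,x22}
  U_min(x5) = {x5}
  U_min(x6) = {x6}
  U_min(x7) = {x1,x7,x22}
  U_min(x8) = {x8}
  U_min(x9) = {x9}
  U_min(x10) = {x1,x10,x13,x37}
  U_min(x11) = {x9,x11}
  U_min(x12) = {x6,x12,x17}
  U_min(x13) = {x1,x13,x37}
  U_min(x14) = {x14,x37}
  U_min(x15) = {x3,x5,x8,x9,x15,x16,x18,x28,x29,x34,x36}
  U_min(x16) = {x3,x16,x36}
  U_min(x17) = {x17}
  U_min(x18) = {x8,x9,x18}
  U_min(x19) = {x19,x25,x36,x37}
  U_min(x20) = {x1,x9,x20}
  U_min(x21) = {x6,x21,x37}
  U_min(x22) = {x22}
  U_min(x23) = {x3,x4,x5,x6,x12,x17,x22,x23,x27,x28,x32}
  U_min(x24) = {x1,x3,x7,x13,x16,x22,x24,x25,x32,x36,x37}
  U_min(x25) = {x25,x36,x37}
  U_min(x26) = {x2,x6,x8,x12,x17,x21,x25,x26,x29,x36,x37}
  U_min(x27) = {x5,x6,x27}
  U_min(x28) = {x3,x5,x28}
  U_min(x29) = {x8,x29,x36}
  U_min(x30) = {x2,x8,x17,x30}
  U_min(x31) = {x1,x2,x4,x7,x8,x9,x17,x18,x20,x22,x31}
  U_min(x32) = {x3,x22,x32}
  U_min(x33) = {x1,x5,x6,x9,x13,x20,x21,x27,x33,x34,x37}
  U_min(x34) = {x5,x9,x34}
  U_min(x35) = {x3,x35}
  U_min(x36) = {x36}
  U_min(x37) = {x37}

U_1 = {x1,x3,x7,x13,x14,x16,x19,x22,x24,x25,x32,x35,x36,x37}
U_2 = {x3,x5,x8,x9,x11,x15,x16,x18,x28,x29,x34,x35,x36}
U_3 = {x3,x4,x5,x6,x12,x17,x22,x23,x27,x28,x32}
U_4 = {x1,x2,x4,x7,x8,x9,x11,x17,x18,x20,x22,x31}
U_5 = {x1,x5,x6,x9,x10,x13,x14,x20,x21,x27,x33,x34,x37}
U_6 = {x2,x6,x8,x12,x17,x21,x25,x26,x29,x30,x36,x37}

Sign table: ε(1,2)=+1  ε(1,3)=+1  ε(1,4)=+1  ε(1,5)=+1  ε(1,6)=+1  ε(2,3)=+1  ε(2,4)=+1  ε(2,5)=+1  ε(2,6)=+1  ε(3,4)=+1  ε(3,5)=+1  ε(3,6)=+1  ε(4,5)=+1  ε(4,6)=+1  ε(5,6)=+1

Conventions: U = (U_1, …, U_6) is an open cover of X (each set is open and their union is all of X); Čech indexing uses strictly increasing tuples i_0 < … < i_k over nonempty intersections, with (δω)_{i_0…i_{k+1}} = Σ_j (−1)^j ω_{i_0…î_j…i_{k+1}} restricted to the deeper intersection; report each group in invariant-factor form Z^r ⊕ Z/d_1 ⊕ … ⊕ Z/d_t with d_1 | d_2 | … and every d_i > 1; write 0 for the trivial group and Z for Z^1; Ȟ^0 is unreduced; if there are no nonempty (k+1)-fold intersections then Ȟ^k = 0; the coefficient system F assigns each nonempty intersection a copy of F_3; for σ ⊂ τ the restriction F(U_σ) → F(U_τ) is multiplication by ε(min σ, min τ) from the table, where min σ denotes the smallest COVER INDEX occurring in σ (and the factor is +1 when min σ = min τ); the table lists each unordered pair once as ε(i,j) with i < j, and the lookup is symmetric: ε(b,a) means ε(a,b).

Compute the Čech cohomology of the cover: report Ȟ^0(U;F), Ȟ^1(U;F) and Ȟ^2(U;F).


nonempty overlaps:
  U12={x3,x16,x35,x36} U13={x3,x22,x32} U14={x1,x7,x22} U15={x1,x13,x14,x37} U16={x25,x36,x37} U23={x3,x5,x28} U24={x8,x9,x11,x18} U25={x5,x9,x34} U26={x8,x29,x36} U34={x4,x17,x22} U35={x5,x6,x27} U36={x6,x12,x17} U45={x1,x9,x20} U46={x2,x8,x17} U56={x6,x21,x37}
  U123={x3} U126={x36} U134={x22} U145={x1} U156={x37} U235={x5} U245={x9} U246={x8} U346={x17} U356={x6}
C dims 6,15,10; δ0: rk_F3 5; δ1: rk_F3 10
degree 0: 6−5−0 = 1 → Ȟ^0 ≅ Z/3
degree 1: 15−10−5 = 0 → Ȟ^1 ≅ 0
degree 2: 10−0−10 = 0 → Ȟ^2 ≅ 0

Ȟ^0(U;F) ≅ Z/3; Ȟ^1(U;F) ≅ 0; Ȟ^2(U;F) ≅ 0


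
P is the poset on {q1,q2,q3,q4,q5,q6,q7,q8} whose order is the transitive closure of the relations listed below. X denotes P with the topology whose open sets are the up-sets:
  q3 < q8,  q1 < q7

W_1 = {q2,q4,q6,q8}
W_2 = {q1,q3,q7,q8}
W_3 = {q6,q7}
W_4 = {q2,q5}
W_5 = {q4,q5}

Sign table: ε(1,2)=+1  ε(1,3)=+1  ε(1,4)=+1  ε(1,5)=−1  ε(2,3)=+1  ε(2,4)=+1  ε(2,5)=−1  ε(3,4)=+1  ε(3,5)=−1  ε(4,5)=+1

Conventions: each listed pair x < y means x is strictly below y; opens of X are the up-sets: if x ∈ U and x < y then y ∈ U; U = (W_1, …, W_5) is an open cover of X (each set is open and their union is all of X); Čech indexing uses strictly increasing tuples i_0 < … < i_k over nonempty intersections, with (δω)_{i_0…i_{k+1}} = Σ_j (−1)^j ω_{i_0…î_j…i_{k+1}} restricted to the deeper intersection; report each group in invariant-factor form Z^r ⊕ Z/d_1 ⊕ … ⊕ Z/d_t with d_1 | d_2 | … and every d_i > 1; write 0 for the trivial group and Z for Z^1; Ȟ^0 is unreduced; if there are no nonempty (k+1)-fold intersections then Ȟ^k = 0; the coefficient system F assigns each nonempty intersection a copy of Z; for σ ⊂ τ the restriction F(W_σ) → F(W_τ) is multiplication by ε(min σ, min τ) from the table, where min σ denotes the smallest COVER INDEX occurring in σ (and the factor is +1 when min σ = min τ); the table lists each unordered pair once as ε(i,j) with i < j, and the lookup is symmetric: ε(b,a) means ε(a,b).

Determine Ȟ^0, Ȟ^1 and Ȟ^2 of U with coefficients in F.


nerve simplices:
  W12={q8} W13={q6} W14={q2} W15={q4} W23={q7} W45={q5}
C dims 5,6; δ0: rk 5, SNF 1^4·2
degree 0: 5−5−0 = 0 → Ȟ^0 ≅ 0
degree 1: 6−0−5 = 1 plus torsion [2] → Ȟ^1 ≅ Z ⊕ Z/2
degree 2: 0−0−0 = 0 → Ȟ^2 ≅ 0

Ȟ^0(U;F) ≅ 0, Ȟ^1(U;F) ≅ Z ⊕ Z/2, Ȟ^2(U;F) ≅ 0


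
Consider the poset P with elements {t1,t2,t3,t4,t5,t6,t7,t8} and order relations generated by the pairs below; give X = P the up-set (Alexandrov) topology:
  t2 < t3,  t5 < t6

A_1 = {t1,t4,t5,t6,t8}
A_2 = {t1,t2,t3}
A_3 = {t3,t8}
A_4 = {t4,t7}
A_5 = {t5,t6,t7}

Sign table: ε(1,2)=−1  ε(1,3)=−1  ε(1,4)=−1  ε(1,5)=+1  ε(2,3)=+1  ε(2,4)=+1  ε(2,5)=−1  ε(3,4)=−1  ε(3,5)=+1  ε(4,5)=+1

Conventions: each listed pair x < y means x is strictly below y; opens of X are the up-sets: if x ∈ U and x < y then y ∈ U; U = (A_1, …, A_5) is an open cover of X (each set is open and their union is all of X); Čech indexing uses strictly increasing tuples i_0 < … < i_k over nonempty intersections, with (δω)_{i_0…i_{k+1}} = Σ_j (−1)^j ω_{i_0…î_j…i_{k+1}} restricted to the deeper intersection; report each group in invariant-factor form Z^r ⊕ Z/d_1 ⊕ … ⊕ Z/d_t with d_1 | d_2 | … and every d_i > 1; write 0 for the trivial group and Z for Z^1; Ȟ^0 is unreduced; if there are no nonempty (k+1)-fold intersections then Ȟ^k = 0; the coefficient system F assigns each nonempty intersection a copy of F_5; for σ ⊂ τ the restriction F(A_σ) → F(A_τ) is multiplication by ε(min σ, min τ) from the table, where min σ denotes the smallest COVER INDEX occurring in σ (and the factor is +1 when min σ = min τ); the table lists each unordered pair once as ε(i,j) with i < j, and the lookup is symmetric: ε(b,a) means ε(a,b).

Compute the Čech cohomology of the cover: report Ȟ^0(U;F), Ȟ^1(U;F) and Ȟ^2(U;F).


nerve simplices:
  A12={t1} A13={t8} A14={t4} A15={t5,t6} A23={t3} A45={t7}
C dims 5,6; δ0: rk_F5 5
degree 0: 5−5−0 = 0 → Ȟ^0 ≅ 0
degree 1: 6−0−5 = 1 → Ȟ^1 ≅ Z/5
degree 2: 0−0−0 = 0 → Ȟ^2 ≅ 0

Ȟ^0 = 0,  Ȟ^1 = Z/5,  Ȟ^2 = 0


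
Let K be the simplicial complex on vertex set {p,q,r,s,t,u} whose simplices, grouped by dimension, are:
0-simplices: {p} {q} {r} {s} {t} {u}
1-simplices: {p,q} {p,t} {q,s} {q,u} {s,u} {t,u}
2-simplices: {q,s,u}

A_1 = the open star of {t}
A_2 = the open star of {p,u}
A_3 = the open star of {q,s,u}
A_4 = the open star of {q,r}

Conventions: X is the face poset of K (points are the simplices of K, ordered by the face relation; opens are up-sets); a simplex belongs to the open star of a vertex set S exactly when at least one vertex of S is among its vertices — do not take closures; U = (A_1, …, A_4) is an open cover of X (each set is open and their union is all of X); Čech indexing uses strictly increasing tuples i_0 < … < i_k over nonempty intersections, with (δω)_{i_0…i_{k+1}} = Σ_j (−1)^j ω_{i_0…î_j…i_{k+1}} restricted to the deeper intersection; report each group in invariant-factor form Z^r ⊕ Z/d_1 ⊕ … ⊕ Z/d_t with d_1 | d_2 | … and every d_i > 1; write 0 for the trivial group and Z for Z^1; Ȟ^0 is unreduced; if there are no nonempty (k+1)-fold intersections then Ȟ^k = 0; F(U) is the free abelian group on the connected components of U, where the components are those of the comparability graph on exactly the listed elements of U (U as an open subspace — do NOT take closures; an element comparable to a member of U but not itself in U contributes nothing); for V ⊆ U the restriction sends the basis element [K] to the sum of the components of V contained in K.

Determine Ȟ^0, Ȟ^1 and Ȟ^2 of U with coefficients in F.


Ȟ^0(U;F) ≅ Z^2, Ȟ^1(U;F) ≅ Z and Ȟ^2(U;F) ≅ 0

nerve simplices:
  A1={{t},{p,t},{t,u}} A2={{p},{u},{p,q},{p,t},{q,u},{s,u},{t,u},{q,s,u}} A3={{q},{s},{u},{p,q},{q,s},{q,u},{s,u},{t,u},{q,s,u}} A4={{q},{r},{p,q},{q,s},{q,u},{q,s,u}}
  A12={{p,t},{t,u}} A13={{t,u}} A23={{u},{p,q},{q,u},{s,u},{t,u},{q,s,u}} A24={{p,q},{q,u},{q,s,u}} A34={{q},{p,q},{q,s},{q,u},{q,s,u}}
  A123={{t,u}} A234={{p,q},{q,u},{q,s,u}}
components per intersection:
  A1: {{t},{p,t},{t,u}}
  A2: {{p},{p,q},{p,t}} {{u},{q,u},{s,u},{t,u},{q,s,u}}
  A3: {{q},{s},{u},{p,q},{q,s},{q,u},{s,u},{t,u},{q,s,u}}
  A4: {{q},{p,q},{q,s},{q,u},{q,s,u}} {{r}}
  A12: {{p,t}} {{t,u}}
  A13: {{t,u}}
  A23: {{u},{q,u},{s,u},{t,u},{q,s,u}} {{p,q}}
  A24: {{p,q}} {{q,u},{q,s,u}}
  A34: {{q},{p,q},{q,s},{q,u},{q,s,u}}
  A123: {{t,u}}
  A234: {{p,q}} {{q,u},{q,s,u}}
C dims 6,8,3; δ0: rk 4, SNF 1^4; δ1: rk 3, SNF 1^3
degree 0: 6−4−0 = 2 → Ȟ^0 ≅ Z^2
degree 1: 8−3−4 = 1 → Ȟ^1 ≅ Z
degree 2: 3−0−3 = 0 → Ȟ^2 ≅ 0


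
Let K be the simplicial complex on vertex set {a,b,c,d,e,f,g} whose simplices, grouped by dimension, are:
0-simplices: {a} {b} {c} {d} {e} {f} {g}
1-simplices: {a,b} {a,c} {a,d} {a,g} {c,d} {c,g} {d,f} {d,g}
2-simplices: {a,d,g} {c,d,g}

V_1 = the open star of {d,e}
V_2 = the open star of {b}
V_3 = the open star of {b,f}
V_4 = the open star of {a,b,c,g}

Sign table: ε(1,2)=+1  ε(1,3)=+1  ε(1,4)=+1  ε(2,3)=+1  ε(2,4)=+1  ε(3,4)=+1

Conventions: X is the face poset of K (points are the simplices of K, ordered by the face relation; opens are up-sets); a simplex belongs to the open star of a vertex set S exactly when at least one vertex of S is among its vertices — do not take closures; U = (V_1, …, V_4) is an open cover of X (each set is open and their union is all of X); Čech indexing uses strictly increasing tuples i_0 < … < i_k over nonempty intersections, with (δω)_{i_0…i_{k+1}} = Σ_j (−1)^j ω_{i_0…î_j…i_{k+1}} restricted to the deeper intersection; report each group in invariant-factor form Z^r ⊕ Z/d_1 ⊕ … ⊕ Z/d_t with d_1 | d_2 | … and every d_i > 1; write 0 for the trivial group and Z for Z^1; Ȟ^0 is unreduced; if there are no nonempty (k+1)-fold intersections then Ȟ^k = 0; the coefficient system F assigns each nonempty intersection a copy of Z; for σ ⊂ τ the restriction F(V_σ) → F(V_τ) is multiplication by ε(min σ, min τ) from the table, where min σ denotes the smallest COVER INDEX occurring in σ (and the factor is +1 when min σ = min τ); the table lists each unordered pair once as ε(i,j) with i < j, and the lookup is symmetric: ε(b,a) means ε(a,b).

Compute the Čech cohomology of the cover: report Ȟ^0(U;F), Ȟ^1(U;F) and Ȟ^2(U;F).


cover nerve:
  V1={{d},{e},{a,d},{c,d},{d,f},{d,g},{a,d,g},{c,d,g}} V2={{b},{a,b}} V3={{b},{f},{a,b},{d,f}} V4={{a},{b},{c},{g},{a,b},{a,c},{a,d},{a,g},{c,d},{c,g},{d,g},{a,d,g},{c,d,g}}
  V13={{d,f}} V14={{a,d},{c,d},{d,g},{a,d,g},{c,d,g}} V23={{b},{a,b}} V24={{b},{a,b}} V34={{b},{a,b}}
  V234={{b},{a,b}}
C dims 4,5,1; δ0: rk 3, SNF 1^3; δ1: rk 1, SNF 1^1
Ȟ^0: (4−3)−0=1 ⇒ Z
Ȟ^1: (5−1)−3=1 ⇒ Z
Ȟ^2: (1−0)−1=0 ⇒ 0

Ȟ^0 = Z; Ȟ^1 = Z; Ȟ^2 = 0


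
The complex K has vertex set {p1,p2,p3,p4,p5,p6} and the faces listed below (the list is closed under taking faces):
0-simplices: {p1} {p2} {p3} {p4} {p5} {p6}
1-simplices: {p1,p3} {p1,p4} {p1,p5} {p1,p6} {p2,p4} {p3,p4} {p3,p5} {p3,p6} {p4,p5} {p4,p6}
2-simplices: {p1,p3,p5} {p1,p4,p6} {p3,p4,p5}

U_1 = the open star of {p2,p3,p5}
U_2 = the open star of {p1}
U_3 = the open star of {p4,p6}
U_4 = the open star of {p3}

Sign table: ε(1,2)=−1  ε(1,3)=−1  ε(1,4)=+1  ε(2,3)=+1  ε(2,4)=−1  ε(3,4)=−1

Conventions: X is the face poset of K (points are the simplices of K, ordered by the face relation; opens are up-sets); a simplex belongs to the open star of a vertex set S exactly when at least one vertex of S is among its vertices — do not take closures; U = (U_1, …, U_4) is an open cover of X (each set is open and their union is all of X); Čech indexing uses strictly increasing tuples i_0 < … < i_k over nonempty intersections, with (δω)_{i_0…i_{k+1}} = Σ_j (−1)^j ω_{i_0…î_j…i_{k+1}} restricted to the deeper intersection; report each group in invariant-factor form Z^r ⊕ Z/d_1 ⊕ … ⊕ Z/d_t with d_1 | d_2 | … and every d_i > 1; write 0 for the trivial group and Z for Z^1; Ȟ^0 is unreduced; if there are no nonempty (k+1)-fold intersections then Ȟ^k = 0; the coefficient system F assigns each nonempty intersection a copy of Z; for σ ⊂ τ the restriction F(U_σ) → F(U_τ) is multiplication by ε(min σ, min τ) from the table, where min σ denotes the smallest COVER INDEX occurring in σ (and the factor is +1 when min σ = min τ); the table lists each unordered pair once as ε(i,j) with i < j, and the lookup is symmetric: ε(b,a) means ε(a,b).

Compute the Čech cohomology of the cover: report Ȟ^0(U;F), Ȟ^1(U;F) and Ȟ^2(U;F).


Ȟ^0 ≅ Z,  Ȟ^1 ≅ Z,  Ȟ^2 ≅ 0

cover nerve:
  U1={{p2},{p3},{p5},{p1,p3},{p1,p5},{p2,p4},{p3,p4},{p3,p5},{p3,p6},{p4,p5},{p1,p3,p5},{p3,p4,p5}} U2={{p1},{p1,p3},{p1,p4},{p1,p5},{p1,p6},{p1,p3,p5},{p1,p4,p6}} U3={{p4},{p6},{p1,p4},{p1,p6},{p2,p4},{p3,p4},{p3,p6},{p4,p5},{p4,p6},{p1,p4,p6},{p3,p4,p5}} U4={{p3},{p1,p3},{p3,p4},{p3,p5},{p3,p6},{p1,p3,p5},{p3,p4,p5}}
  U12={{p1,p3},{p1,p5},{p1,p3,p5}} U13={{p2,p4},{p3,p4},{p3,p6},{p4,p5},{p3,p4,p5}} U14={{p3},{p1,p3},{p3,p4},{p3,p5},{p3,p6},{p1,p3,p5},{p3,p4,p5}} U23={{p1,p4},{p1,p6},{p1,p4,p6}} U24={{p1,p3},{p1,p3,p5}} U34={{p3,p4},{p3,p6},{p3,p4,p5}}
  U124={{p1,p3},{p1,p3,p5}} U134={{p3,p4},{p3,p6},{p3,p4,p5}}
C dims 4,6,2; δ0: rk 3, SNF 1^3; δ1: rk 2, SNF 1^2
Ȟ^0: (4−3)−0=1 ⇒ Z
Ȟ^1: (6−2)−3=1 ⇒ Z
Ȟ^2: (2−0)−2=0 ⇒ 0


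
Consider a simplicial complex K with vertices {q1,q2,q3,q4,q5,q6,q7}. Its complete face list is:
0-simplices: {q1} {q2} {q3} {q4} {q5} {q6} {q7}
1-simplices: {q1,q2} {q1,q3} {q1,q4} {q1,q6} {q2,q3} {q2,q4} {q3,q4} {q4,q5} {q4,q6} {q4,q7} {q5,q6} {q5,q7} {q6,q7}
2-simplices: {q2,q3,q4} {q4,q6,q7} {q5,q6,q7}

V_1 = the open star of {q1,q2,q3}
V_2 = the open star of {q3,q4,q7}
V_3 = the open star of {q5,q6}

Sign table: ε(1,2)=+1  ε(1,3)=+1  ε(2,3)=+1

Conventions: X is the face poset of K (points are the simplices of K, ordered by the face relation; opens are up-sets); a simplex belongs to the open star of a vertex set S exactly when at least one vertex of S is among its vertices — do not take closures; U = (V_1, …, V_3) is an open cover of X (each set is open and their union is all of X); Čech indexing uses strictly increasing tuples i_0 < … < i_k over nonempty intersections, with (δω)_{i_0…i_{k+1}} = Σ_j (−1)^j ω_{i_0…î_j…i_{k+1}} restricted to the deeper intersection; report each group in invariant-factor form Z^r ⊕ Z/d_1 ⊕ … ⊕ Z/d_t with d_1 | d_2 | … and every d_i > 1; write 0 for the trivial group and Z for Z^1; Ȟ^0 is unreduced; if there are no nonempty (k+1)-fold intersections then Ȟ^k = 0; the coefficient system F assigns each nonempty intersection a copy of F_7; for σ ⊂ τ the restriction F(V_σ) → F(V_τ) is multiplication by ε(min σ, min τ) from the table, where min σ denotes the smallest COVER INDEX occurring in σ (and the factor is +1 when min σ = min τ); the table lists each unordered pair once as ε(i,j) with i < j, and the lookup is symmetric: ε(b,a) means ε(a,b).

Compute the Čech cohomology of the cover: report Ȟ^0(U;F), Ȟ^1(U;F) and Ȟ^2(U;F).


Ȟ^0 = Z/7, Ȟ^1 = Z/7, Ȟ^2 = 0

cover nerve:
  V1={{q1},{q2},{q3},{q1,q2},{q1,q3},{q1,q4},{q1,q6},{q2,q3},{q2,q4},{q3,q4},{q2,q3,q4}} V2={{q3},{q4},{q7},{q1,q3},{q1,q4},{q2,q3},{q2,q4},{q3,q4},{q4,q5},{q4,q6},{q4,q7},{q5,q7},{q6,q7},{q2,q3,q4},{q4,q6,q7},{q5,q6,q7}} V3={{q5},{q6},{q1,q6},{q4,q5},{q4,q6},{q5,q6},{q5,q7},{q6,q7},{q4,q6,q7},{q5,q6,q7}}
  V12={{q3},{q1,q3},{q1,q4},{q2,q3},{q2,q4},{q3,q4},{q2,q3,q4}} V13={{q1,q6}} V23={{q4,q5},{q4,q6},{q5,q7},{q6,q7},{q4,q6,q7},{q5,q6,q7}}
C dims 3,3; δ0: rk_F7 2
Ȟ^0: (3−2)−0=1 ⇒ Z/7
Ȟ^1: (3−0)−2=1 ⇒ Z/7
Ȟ^2: (0−0)−0=0 ⇒ 0


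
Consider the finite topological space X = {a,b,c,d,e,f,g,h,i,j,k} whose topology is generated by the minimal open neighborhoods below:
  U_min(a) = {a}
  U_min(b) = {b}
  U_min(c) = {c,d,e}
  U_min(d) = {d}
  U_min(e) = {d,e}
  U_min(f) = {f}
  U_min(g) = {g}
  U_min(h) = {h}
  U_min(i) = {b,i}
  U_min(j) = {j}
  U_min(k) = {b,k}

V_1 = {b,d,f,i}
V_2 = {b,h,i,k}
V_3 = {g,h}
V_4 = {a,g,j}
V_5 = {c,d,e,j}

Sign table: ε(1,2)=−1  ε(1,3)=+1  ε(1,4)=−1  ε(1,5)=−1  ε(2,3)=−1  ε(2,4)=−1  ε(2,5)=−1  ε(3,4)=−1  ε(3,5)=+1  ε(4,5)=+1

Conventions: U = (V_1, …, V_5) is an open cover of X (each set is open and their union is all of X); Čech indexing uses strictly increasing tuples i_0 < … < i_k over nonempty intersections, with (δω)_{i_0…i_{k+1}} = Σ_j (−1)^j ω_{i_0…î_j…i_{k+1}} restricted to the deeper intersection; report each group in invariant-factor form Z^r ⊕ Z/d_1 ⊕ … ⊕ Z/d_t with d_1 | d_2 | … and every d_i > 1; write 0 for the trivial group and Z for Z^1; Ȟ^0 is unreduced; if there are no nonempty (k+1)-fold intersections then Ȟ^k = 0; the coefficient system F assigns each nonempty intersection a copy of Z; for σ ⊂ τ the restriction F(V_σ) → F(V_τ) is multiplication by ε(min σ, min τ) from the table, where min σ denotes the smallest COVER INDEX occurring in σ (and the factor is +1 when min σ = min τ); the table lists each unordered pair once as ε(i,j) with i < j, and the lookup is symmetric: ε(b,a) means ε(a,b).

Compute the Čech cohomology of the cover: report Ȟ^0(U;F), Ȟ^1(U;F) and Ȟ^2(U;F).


nerve of the cover:
  V12={b,i} V15={d} V23={h} V34={g} V45={j}
C dims 5,5; δ0: rk 4, SNF 1^4
Ȟ^0 = (5 − 4) − 0 = 1, so Ȟ^0 ≅ Z
Ȟ^1 = (5 − 0) − 4 = 1, so Ȟ^1 ≅ Z
Ȟ^2 = (0 − 0) − 0 = 0, so Ȟ^2 ≅ 0

Ȟ^0 = Z,  Ȟ^1 = Z,  Ȟ^2 = 0


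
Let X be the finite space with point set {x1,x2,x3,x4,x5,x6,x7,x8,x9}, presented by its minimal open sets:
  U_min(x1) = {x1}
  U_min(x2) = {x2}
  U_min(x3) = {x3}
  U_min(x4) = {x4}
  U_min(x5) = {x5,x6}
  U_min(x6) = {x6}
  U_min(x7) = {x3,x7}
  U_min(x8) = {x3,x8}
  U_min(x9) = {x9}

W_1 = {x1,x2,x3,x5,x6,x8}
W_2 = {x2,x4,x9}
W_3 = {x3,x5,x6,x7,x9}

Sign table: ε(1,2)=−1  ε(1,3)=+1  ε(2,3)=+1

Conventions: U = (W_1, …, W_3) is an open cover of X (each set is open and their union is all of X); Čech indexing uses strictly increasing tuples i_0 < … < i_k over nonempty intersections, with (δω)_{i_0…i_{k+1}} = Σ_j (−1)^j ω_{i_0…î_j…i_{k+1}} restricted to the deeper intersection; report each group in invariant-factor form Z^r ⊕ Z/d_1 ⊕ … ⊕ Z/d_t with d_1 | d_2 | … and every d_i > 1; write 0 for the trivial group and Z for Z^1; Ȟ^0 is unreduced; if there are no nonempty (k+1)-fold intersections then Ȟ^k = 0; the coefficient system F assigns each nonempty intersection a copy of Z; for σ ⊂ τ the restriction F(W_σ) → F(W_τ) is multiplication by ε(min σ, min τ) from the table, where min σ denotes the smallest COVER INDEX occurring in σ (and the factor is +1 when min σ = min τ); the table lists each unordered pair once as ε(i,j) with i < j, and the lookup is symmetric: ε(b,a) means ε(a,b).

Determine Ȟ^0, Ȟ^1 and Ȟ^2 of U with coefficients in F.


Ȟ^0 = 0; Ȟ^1 = Z/2; Ȟ^2 = 0

nonempty overlaps:
  W12={x2} W13={x3,x5,x6} W23={x9}
C dims 3,3; δ0: rk 3, SNF 1^2·2
degree 0: 3−3−0 = 0 → Ȟ^0 ≅ 0
degree 1: 3−0−3 = 0 plus torsion [2] → Ȟ^1 ≅ Z/2
degree 2: 0−0−0 = 0 → Ȟ^2 ≅ 0


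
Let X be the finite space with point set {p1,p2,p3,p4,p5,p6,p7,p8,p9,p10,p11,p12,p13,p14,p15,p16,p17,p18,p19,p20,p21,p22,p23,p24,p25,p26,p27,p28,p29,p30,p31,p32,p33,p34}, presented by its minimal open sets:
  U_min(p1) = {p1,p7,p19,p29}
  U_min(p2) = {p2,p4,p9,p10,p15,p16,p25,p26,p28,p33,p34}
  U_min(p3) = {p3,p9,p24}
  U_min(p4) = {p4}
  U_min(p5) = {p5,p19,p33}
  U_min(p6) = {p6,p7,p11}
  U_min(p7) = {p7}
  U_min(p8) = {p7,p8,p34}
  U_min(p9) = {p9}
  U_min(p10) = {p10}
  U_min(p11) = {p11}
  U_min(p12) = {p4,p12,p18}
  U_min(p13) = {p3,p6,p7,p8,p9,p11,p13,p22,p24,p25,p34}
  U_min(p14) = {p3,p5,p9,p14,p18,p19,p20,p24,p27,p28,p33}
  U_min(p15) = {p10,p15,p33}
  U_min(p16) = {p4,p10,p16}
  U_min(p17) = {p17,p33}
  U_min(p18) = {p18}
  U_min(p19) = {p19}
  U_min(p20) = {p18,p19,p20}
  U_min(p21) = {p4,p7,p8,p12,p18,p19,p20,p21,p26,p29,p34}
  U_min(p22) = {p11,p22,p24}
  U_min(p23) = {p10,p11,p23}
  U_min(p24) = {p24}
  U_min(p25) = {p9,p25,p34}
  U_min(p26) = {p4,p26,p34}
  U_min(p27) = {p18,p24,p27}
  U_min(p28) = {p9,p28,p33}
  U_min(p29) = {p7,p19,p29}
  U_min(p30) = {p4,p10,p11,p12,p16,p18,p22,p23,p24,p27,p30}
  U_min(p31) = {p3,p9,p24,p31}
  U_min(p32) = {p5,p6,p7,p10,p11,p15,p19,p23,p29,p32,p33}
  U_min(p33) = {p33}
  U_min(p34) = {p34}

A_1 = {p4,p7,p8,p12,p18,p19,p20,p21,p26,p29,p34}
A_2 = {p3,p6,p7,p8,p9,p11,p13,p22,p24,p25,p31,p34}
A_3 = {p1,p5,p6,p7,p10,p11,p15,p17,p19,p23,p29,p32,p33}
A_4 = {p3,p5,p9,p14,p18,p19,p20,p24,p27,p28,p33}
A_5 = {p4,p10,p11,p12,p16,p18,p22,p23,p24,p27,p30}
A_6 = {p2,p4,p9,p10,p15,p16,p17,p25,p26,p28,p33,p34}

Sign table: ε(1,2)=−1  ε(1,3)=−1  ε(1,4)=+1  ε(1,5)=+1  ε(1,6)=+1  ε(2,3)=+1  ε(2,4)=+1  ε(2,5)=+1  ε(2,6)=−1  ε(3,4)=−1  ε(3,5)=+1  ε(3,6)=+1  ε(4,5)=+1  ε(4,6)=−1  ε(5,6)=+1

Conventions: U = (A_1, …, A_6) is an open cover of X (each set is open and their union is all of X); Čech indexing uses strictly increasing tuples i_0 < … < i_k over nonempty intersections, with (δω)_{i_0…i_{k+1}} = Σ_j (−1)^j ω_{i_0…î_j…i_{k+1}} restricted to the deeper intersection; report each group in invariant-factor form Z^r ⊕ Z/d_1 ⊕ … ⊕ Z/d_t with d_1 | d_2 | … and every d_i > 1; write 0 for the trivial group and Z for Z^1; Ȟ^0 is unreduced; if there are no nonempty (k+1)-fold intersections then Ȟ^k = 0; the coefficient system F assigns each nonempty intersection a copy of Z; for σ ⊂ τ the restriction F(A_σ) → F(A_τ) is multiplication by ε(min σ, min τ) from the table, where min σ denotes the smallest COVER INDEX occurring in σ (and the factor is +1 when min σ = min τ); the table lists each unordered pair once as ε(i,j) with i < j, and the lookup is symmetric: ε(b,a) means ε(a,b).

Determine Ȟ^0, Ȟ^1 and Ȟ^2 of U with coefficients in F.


cover nerve:
  A12={p7,p8,p34} A13={p7,p19,p29} A14={p18,p19,p20} A15={p4,p12,p18} A16={p4,p26,p34} A23={p6,p7,p11} A24={p3,p9,p24} A25={p11,p22,p24} A26={p9,p25,p34} A34={p5,p19,p33} A35={p10,p11,p23} A36={p10,p15,p17,p33} A45={p18,p24,p27} A46={p9,p28,p33} A56={p4,p10,p16}
  A123={p7} A126={p34} A134={p19} A145={p18} A156={p4} A235={p11} A245={p24} A246={p9} A346={p33} A356={p10}
C dims 6,15,10; δ0: rk 6, SNF 1^5·2; δ1: rk 9, SNF 1^9
Ȟ^0: (6−6)−0=0 ⇒ 0
Ȟ^1: (15−9)−6=0 plus torsion [2] ⇒ Z/2
Ȟ^2: (10−0)−9=1 ⇒ Z

Ȟ^0(U;F) ≅ 0; Ȟ^1(U;F) ≅ Z/2; Ȟ^2(U;F) ≅ Z


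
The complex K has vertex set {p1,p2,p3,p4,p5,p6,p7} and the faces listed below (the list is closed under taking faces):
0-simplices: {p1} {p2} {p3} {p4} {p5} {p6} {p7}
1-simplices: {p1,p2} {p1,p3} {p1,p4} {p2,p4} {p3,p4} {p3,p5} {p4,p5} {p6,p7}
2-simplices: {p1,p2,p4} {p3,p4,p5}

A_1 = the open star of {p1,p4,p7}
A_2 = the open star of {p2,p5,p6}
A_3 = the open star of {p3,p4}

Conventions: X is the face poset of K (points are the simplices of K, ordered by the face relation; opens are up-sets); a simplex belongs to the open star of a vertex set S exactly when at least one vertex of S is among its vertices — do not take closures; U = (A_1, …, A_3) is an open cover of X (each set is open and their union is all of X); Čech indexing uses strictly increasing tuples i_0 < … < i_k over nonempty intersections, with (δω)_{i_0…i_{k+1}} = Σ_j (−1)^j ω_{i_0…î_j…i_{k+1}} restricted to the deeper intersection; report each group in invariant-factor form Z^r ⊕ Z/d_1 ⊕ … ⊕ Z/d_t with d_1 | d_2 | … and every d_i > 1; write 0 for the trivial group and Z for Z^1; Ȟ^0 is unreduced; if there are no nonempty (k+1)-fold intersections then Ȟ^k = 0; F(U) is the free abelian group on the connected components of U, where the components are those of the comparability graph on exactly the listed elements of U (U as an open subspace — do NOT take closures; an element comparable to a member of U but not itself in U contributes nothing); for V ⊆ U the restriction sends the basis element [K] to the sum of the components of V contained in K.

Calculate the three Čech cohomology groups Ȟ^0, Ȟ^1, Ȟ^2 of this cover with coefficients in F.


Ȟ^0 ≅ Z^2, Ȟ^1 ≅ Z, Ȟ^2 ≅ 0

nonempty overlaps:
  A1={{p1},{p4},{p7},{p1,p2},{p1,p3},{p1,p4},{p2,p4},{p3,p4},{p4,p5},{p6,p7},{p1,p2,p4},{p3,p4,p5}} A2={{p2},{p5},{p6},{p1,p2},{p2,p4},{p3,p5},{p4,p5},{p6,p7},{p1,p2,p4},{p3,p4,p5}} A3={{p3},{p4},{p1,p3},{p1,p4},{p2,p4},{p3,p4},{p3,p5},{p4,p5},{p1,p2,p4},{p3,p4,p5}}
  A12={{p1,p2},{p2,p4},{p4,p5},{p6,p7},{p1,p2,p4},{p3,p4,p5}} A13={{p4},{p1,p3},{p1,p4},{p2,p4},{p3,p4},{p4,p5},{p1,p2,p4},{p3,p4,p5}} A23={{p2,p4},{p3,p5},{p4,p5},{p1,p2,p4},{p3,p4,p5}}
  A123={{p2,p4},{p4,p5},{p1,p2,p4},{p3,p4,p5}}
components per intersection:
  A1: {{p1},{p4},{p1,p2},{p1,p3},{p1,p4},{p2,p4},{p3,p4},{p4,p5},{p1,p2,p4},{p3,p4,p5}} {{p7},{p6,p7}}
  A2: {{p2},{p1,p2},{p2,p4},{p1,p2,p4}} {{p5},{p3,p5},{p4,p5},{p3,p4,p5}} {{p6},{p6,p7}}
  A3: {{p3},{p4},{p1,p3},{p1,p4},{p2,p4},{p3,p4},{p3,p5},{p4,p5},{p1,p2,p4},{p3,p4,p5}}
  A12: {{p1,p2},{p2,p4},{p1,p2,p4}} {{p4,p5},{p3,p4,p5}} {{p6,p7}}
  A13: {{p4},{p1,p4},{p2,p4},{p3,p4},{p4,p5},{p1,p2,p4},{p3,p4,p5}} {{p1,p3}}
  A23: {{p2,p4},{p1,p2,p4}} {{p3,p5},{p4,p5},{p3,p4,p5}}
  A123: {{p2,p4},{p1,p2,p4}} {{p4,p5},{p3,p4,p5}}
C dims 6,7,2; δ0: rk 4, SNF 1^4; δ1: rk 2, SNF 1^2
degree 0: 6−4−0 = 2 → Ȟ^0 ≅ Z^2
degree 1: 7−2−4 = 1 → Ȟ^1 ≅ Z
degree 2: 2−0−2 = 0 → Ȟ^2 ≅ 0


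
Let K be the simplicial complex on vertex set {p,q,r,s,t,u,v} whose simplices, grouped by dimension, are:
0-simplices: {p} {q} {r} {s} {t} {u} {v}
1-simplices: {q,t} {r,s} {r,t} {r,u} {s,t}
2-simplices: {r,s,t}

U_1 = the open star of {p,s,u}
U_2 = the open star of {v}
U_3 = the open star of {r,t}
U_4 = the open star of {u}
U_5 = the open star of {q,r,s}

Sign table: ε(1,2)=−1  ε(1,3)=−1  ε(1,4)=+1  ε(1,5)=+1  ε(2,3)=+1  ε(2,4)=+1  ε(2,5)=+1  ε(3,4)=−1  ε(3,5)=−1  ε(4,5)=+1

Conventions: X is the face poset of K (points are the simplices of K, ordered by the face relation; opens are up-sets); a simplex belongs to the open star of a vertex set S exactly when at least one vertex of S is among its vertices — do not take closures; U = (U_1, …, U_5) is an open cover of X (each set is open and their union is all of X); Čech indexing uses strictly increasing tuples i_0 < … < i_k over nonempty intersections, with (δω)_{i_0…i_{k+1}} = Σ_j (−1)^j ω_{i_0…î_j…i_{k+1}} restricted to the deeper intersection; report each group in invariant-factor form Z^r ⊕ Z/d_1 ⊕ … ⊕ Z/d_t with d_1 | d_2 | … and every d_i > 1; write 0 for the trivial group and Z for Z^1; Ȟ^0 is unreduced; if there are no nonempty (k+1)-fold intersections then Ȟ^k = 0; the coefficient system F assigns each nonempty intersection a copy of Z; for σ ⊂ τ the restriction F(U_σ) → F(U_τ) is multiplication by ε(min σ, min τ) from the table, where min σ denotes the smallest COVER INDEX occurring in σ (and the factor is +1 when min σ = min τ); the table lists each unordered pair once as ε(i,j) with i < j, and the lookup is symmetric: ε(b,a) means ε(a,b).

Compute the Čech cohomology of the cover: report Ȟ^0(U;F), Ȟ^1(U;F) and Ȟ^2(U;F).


cover nerve:
  U1={{p},{s},{u},{r,s},{r,u},{s,t},{r,s,t}} U2={{v}} U3={{r},{t},{q,t},{r,s},{r,t},{r,u},{s,t},{r,s,t}} U4={{u},{r,u}} U5={{q},{r},{s},{q,t},{r,s},{r,t},{r,u},{s,t},{r,s,t}}
  U13={{r,s},{r,u},{s,t},{r,s,t}} U14={{u},{r,u}} U15={{s},{r,s},{r,u},{s,t},{r,s,t}} U34={{r,u}} U35={{r},{q,t},{r,s},{r,t},{r,u},{s,t},{r,s,t}} U45={{r,u}}
  U134={{r,u}} U135={{r,s},{r,u},{s,t},{r,s,t}} U145={{r,u}} U345={{r,u}}
  U1345={{r,u}}
C dims 5,6,4,1; δ0: rk 3, SNF 1^3; δ1: rk 3, SNF 1^3; δ2: rk 1, SNF 1^1
Ȟ^0: (5−3)−0=2 ⇒ Z^2
Ȟ^1: (6−3)−3=0 ⇒ 0
Ȟ^2: (4−1)−3=0 ⇒ 0

Ȟ^0 = Z^2, Ȟ^1 = 0, Ȟ^2 = 0


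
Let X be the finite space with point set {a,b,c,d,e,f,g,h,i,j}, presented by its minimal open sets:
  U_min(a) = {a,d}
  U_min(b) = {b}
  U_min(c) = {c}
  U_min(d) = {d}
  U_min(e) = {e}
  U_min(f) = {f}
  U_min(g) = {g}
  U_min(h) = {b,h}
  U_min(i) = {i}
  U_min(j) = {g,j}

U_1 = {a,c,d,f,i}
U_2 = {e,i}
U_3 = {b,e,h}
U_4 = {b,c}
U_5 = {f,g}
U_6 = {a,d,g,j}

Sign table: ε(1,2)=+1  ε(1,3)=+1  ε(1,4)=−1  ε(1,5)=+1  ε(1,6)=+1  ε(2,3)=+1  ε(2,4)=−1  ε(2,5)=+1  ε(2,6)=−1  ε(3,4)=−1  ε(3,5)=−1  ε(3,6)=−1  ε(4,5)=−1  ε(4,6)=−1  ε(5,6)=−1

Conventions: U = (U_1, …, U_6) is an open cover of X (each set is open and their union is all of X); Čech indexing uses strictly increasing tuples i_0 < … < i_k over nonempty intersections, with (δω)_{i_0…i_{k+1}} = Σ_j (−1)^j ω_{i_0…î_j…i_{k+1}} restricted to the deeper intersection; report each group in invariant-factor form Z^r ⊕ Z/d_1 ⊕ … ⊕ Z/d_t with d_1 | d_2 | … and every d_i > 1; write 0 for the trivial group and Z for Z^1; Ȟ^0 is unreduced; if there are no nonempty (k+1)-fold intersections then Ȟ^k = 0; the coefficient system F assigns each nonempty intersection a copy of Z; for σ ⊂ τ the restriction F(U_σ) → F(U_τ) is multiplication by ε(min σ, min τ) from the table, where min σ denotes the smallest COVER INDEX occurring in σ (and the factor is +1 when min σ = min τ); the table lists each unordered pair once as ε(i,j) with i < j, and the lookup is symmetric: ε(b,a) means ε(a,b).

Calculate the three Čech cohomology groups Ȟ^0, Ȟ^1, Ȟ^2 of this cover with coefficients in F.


Ȟ^0 ≅ 0, Ȟ^1 ≅ Z ⊕ Z/2 and Ȟ^2 ≅ 0

intersection data:
  U12={i} U14={c} U15={f} U16={a,d} U23={e} U34={b} U56={g}
C dims 6,7; δ0: rk 6, SNF 1^5·2
Ȟ^0 = (6 − 6) − 0 = 0, so Ȟ^0 ≅ 0
Ȟ^1 = (7 − 0) − 6 = 1 plus torsion [2], so Ȟ^1 ≅ Z ⊕ Z/2
Ȟ^2 = (0 − 0) − 0 = 0, so Ȟ^2 ≅ 0


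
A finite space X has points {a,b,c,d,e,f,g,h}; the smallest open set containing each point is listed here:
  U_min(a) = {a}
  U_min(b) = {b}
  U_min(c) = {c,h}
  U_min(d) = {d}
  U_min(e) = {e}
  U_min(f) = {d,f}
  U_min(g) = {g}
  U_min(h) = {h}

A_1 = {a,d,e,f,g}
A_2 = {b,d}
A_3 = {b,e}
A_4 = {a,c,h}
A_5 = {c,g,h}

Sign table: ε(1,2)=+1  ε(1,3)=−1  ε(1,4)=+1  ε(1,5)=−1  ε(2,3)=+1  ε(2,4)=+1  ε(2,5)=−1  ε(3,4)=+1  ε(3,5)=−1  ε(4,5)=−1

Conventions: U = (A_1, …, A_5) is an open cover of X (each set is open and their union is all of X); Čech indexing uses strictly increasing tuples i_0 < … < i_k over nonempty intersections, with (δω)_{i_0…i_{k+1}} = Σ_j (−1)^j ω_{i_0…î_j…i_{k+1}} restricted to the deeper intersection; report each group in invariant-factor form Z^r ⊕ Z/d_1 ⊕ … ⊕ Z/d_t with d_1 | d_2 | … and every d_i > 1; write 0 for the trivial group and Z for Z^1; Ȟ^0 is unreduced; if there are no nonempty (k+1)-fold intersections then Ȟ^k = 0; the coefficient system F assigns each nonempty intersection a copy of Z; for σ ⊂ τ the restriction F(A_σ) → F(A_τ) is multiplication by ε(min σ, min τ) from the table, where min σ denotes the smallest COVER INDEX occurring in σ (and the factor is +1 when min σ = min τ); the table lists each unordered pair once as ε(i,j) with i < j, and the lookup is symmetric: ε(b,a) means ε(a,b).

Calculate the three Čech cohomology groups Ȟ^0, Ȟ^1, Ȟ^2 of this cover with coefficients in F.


Ȟ^0(U;F) ≅ 0,  Ȟ^1(U;F) ≅ Z ⊕ Z/2,  Ȟ^2(U;F) ≅ 0

nerve of the cover:
  A12={d} A13={e} A14={a} A15={g} A23={b} A45={c,h}
C dims 5,6; δ0: rk 5, SNF 1^4·2
Ȟ^0 = (5 − 5) − 0 = 0, so Ȟ^0 ≅ 0
Ȟ^1 = (6 − 0) − 5 = 1 plus torsion [2], so Ȟ^1 ≅ Z ⊕ Z/2
Ȟ^2 = (0 − 0) − 0 = 0, so Ȟ^2 ≅ 0
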